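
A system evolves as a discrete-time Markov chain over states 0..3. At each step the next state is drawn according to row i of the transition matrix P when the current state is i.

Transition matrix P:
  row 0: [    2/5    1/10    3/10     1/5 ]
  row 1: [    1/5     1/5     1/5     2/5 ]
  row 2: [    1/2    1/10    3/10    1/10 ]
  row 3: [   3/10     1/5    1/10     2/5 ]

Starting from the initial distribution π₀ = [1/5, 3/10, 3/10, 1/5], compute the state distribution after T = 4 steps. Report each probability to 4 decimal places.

t=0: π = [0.2000, 0.3000, 0.3000, 0.2000]
t=1: π = [0.3500, 0.1500, 0.2300, 0.2700]
t=2: π = [0.3660, 0.1420, 0.2310, 0.2610]
t=3: π = [0.3686, 0.1403, 0.2336, 0.2575]
t=4: π = [0.3696, 0.1398, 0.2345, 0.2562]

π = [0.3696, 0.1398, 0.2345, 0.2562]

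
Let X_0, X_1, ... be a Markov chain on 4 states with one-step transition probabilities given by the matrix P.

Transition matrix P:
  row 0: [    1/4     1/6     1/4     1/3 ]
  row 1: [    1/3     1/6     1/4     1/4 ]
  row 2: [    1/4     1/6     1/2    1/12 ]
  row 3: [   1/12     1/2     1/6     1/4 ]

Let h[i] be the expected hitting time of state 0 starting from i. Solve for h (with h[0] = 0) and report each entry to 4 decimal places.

First-step conditioning: h[0] = 0; for i ≠ 0, h[i] = 1 + Σ_k P[i][k]·h[k].
  h[1] = 1 + 1/6·h[1] + 1/4·h[2] + 1/4·h[3]
  h[2] = 1 + 1/6·h[1] + 1/2·h[2] + 1/12·h[3]
  h[3] = 1 + 1/2·h[1] + 1/6·h[2] + 1/4·h[3]
Solving the 3×3 linear system over states ≠ 0 gives exactly h = [0, 159/41, 168/41, 198/41] (h[0] = 0 is the target).

h = [0.0000, 3.8780, 4.0976, 4.8293]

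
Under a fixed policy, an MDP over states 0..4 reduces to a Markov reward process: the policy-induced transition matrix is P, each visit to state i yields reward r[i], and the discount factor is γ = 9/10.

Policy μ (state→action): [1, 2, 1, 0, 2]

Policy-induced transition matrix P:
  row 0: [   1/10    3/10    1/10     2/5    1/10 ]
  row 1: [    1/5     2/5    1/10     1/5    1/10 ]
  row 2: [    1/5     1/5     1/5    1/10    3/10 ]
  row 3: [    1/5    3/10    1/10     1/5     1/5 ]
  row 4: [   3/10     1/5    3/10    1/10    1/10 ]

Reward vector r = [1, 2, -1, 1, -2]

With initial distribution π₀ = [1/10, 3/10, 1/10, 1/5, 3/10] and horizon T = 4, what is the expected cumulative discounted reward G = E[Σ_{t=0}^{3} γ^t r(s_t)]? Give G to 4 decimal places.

G = 1.5319

t=0: π = [0.1000, 0.3000, 0.1000, 0.2000, 0.3000], E[r] = 0.2000, γ^t·E[r] = 0.200000, running G = 0.200000
t=1: π = [0.2200, 0.2900, 0.1700, 0.1800, 0.1400], E[r] = 0.5300, γ^t·E[r] = 0.477000, running G = 0.677000
t=2: π = [0.1920, 0.2980, 0.1450, 0.2130, 0.1520], E[r] = 0.5520, γ^t·E[r] = 0.447120, running G = 1.124120
t=3: π = [0.1960, 0.3001, 0.1449, 0.2087, 0.1503], E[r] = 0.5594, γ^t·E[r] = 0.407803, running G = 1.531923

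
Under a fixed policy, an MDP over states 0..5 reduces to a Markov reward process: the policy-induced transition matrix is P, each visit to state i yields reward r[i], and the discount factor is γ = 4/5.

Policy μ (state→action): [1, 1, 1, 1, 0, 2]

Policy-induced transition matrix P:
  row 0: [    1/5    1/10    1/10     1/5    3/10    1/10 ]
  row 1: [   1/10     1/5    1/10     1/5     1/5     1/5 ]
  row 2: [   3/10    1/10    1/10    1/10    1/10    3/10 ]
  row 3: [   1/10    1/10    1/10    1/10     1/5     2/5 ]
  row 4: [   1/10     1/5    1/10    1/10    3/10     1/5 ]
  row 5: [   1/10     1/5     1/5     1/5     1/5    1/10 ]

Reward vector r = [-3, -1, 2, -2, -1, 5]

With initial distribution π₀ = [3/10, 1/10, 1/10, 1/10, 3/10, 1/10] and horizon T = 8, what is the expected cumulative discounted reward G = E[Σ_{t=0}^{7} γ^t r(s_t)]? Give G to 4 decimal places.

t=0: π = [0.3000, 0.1000, 0.1000, 0.1000, 0.3000, 0.1000], E[r] = -0.8000, γ^t·E[r] = -0.800000, running G = -0.800000
t=1: π = [0.1500, 0.1500, 0.1100, 0.1500, 0.2500, 0.1900], E[r] = 0.0200, γ^t·E[r] = 0.016000, running G = -0.784000
t=2: π = [0.1370, 0.1590, 0.1190, 0.1490, 0.2290, 0.2070], E[r] = 0.1760, γ^t·E[r] = 0.112640, running G = -0.671360
t=3: π = [0.1375, 0.1595, 0.1207, 0.1503, 0.2247, 0.2073], E[r] = 0.1806, γ^t·E[r] = 0.092467, running G = -0.578893
t=4: π = [0.1379, 0.1592, 0.1207, 0.1504, 0.2242, 0.2077], E[r] = 0.1819, γ^t·E[r] = 0.074498, running G = -0.504395
t=5: π = [0.1379, 0.1591, 0.1208, 0.1505, 0.2241, 0.2076], E[r] = 0.1816, γ^t·E[r] = 0.059502, running G = -0.444893
t=6: π = [0.1379, 0.1591, 0.1208, 0.1505, 0.2241, 0.2076], E[r] = 0.1816, γ^t·E[r] = 0.047611, running G = -0.397281
t=7: π = [0.1379, 0.1591, 0.1208, 0.1505, 0.2241, 0.2076], E[r] = 0.1816, γ^t·E[r] = 0.038085, running G = -0.359197

G = -0.3592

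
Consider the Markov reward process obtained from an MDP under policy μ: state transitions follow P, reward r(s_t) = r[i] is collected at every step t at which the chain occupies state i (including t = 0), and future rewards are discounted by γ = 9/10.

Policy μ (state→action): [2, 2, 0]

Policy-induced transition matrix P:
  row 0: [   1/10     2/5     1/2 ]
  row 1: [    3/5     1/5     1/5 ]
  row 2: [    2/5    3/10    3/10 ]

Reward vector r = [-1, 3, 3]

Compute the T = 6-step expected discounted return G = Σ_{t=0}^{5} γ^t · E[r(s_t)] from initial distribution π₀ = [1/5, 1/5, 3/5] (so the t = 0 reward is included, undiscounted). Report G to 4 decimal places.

G = 7.9582

t=0: π = [0.2000, 0.2000, 0.6000], E[r] = 2.2000, γ^t·E[r] = 2.200000, running G = 2.200000
t=1: π = [0.3800, 0.3000, 0.3200], E[r] = 1.4800, γ^t·E[r] = 1.332000, running G = 3.532000
t=2: π = [0.3460, 0.3080, 0.3460], E[r] = 1.6160, γ^t·E[r] = 1.308960, running G = 4.840960
t=3: π = [0.3578, 0.3038, 0.3384], E[r] = 1.5688, γ^t·E[r] = 1.143655, running G = 5.984615
t=4: π = [0.3534, 0.3054, 0.3412], E[r] = 1.5863, γ^t·E[r] = 1.040785, running G = 7.025400
t=5: π = [0.3551, 0.3048, 0.3401], E[r] = 1.5798, γ^t·E[r] = 0.932847, running G = 7.958246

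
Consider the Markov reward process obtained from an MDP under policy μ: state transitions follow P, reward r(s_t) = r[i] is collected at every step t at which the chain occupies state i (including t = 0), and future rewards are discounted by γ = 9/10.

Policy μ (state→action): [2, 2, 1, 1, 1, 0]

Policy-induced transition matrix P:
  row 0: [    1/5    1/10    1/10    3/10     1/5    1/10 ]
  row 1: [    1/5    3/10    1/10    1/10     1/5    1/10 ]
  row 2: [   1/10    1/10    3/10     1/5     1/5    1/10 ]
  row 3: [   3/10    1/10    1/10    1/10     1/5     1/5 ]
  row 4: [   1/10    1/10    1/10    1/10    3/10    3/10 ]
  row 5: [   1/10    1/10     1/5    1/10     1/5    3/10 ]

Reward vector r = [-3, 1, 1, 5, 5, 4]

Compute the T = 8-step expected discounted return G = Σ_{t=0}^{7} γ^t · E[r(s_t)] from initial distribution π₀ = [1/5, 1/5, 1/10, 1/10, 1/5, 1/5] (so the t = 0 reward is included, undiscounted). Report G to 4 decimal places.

G = 13.4172

t=0: π = [0.2000, 0.2000, 0.1000, 0.1000, 0.2000, 0.2000], E[r] = 2.0000, γ^t·E[r] = 2.000000, running G = 2.000000
t=1: π = [0.1600, 0.1400, 0.1400, 0.1500, 0.2200, 0.1900], E[r] = 2.4100, γ^t·E[r] = 2.169000, running G = 4.169000
t=2: π = [0.1600, 0.1280, 0.1470, 0.1460, 0.2220, 0.1970], E[r] = 2.4230, γ^t·E[r] = 1.962630, running G = 6.131630
t=3: π = [0.1580, 0.1256, 0.1491, 0.1467, 0.2222, 0.1984], E[r] = 2.4388, γ^t·E[r] = 1.777885, running G = 7.909515
t=4: π = [0.1577, 0.1251, 0.1497, 0.1465, 0.2222, 0.1988], E[r] = 2.4405, γ^t·E[r] = 1.601205, running G = 9.510721
t=5: π = [0.1576, 0.1250, 0.1498, 0.1465, 0.2222, 0.1989], E[r] = 2.4411, γ^t·E[r] = 1.441466, running G = 10.952186
t=6: π = [0.1576, 0.1250, 0.1498, 0.1465, 0.2222, 0.1989], E[r] = 2.4412, γ^t·E[r] = 1.297369, running G = 12.249556
t=7: π = [0.1576, 0.1250, 0.1499, 0.1465, 0.2222, 0.1989], E[r] = 2.4413, γ^t·E[r] = 1.167644, running G = 13.417200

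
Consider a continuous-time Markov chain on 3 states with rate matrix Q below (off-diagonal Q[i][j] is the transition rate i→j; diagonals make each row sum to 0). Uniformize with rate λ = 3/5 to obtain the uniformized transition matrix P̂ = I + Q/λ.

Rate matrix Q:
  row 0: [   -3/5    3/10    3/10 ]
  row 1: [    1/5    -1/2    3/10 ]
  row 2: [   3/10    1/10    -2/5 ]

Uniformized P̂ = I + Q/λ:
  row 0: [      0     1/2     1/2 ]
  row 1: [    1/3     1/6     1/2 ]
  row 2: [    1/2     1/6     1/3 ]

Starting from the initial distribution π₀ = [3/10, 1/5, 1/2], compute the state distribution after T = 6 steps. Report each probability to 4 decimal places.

t=0: π = [0.3000, 0.2000, 0.5000]
t=1: π = [0.3167, 0.2667, 0.4167]
t=2: π = [0.2972, 0.2722, 0.4306]
t=3: π = [0.3060, 0.2657, 0.4282]
t=4: π = [0.3027, 0.2687, 0.4286]
t=5: π = [0.3039, 0.2676, 0.4286]
t=6: π = [0.3035, 0.2680, 0.4286]

π = [0.3035, 0.2680, 0.4286]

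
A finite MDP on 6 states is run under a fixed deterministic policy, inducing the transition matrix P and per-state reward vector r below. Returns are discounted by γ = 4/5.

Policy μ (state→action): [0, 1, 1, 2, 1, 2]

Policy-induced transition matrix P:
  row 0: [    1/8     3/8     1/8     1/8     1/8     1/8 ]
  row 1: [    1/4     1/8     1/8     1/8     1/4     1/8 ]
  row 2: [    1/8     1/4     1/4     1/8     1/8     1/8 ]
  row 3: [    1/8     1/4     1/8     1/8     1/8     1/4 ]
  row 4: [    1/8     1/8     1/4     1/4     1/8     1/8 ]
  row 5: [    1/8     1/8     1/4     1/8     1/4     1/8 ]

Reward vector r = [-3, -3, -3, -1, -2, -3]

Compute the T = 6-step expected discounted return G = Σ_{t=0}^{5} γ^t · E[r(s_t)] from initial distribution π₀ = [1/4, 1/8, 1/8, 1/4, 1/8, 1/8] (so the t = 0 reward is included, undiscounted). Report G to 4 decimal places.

G = -9.2210

t=0: π = [0.2500, 0.1250, 0.1250, 0.2500, 0.1250, 0.1250], E[r] = -2.3750, γ^t·E[r] = -2.375000, running G = -2.375000
t=1: π = [0.1406, 0.2344, 0.1719, 0.1406, 0.1563, 0.1563], E[r] = -2.5625, γ^t·E[r] = -2.050000, running G = -4.425000
t=2: π = [0.1543, 0.1992, 0.1855, 0.1445, 0.1738, 0.1426], E[r] = -2.5371, γ^t·E[r] = -1.623750, running G = -6.048750
t=3: π = [0.1499, 0.2048, 0.1877, 0.1467, 0.1677, 0.1431], E[r] = -2.5388, γ^t·E[r] = -1.299875, running G = -7.348625
t=4: π = [0.1506, 0.2043, 0.1873, 0.1460, 0.1685, 0.1433], E[r] = -2.5396, γ^t·E[r] = -1.040213, running G = -8.388838
t=5: π = [0.1505, 0.2043, 0.1874, 0.1461, 0.1685, 0.1432], E[r] = -2.5394, γ^t·E[r] = -0.832119, running G = -9.220956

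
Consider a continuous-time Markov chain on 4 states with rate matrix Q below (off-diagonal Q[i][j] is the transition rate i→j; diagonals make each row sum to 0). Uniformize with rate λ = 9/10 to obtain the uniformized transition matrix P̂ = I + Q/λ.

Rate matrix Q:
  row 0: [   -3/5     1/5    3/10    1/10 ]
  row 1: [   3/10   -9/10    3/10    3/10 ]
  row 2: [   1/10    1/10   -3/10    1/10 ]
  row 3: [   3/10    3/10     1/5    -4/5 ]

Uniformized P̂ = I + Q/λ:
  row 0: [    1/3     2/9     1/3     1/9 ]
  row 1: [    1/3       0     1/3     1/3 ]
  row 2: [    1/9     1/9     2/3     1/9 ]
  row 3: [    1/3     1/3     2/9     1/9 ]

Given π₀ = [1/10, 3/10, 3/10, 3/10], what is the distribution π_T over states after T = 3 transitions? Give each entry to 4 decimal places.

t=0: π = [0.1000, 0.3000, 0.3000, 0.3000]
t=1: π = [0.2667, 0.1556, 0.4000, 0.1778]
t=2: π = [0.2444, 0.1630, 0.4469, 0.1457]
t=3: π = [0.2340, 0.1525, 0.4661, 0.1473]

π = [0.2340, 0.1525, 0.4661, 0.1473]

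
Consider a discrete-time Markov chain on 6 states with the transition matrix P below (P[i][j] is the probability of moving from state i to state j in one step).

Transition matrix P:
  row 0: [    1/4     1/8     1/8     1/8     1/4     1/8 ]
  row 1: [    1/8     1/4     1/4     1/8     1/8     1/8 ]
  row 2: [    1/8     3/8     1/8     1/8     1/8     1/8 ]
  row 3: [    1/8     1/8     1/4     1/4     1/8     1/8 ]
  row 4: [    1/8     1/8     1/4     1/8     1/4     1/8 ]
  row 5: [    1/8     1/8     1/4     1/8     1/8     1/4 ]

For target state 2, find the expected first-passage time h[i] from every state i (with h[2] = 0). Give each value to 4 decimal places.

First-step conditioning: h[2] = 0; for i ≠ 2, h[i] = 1 + Σ_k P[i][k]·h[k].
  h[0] = 1 + 1/4·h[0] + 1/8·h[1] + 1/8·h[3] + 1/4·h[4] + 1/8·h[5]
  h[1] = 1 + 1/8·h[0] + 1/4·h[1] + 1/8·h[3] + 1/8·h[4] + 1/8·h[5]
  h[3] = 1 + 1/8·h[0] + 1/8·h[1] + 1/4·h[3] + 1/8·h[4] + 1/8·h[5]
  h[4] = 1 + 1/8·h[0] + 1/8·h[1] + 1/8·h[3] + 1/4·h[4] + 1/8·h[5]
  h[5] = 1 + 1/8·h[0] + 1/8·h[1] + 1/8·h[3] + 1/8·h[4] + 1/4·h[5]
Solving the 5×5 linear system over states ≠ 2 gives exactly h = [64/13, 56/13, 0, 56/13, 56/13, 56/13] (h[2] = 0 is the target).

h = [4.9231, 4.3077, 0.0000, 4.3077, 4.3077, 4.3077]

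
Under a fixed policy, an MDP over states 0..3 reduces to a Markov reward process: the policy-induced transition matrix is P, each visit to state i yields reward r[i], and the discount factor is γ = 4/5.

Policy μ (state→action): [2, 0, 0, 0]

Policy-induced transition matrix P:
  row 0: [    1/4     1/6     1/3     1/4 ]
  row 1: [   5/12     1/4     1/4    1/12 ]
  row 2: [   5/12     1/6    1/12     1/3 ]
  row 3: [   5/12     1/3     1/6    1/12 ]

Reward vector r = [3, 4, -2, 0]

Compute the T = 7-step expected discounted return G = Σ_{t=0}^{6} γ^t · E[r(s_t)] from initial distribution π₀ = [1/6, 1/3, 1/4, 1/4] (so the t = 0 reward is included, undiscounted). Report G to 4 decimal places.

t=0: π = [0.1667, 0.3333, 0.2500, 0.2500], E[r] = 1.3333, γ^t·E[r] = 1.333333, running G = 1.333333
t=1: π = [0.3889, 0.2361, 0.2014, 0.1736], E[r] = 1.7083, γ^t·E[r] = 1.366667, running G = 2.700000
t=2: π = [0.3519, 0.2153, 0.2344, 0.1985], E[r] = 1.4479, γ^t·E[r] = 0.926667, running G = 3.626667
t=3: π = [0.3580, 0.2177, 0.2237, 0.2006], E[r] = 1.4974, γ^t·E[r] = 0.766667, running G = 4.393333
t=4: π = [0.3570, 0.2182, 0.2258, 0.1989], E[r] = 1.4923, γ^t·E[r] = 0.611230, running G = 5.004563
t=5: π = [0.3572, 0.2180, 0.2255, 0.1993], E[r] = 1.4925, γ^t·E[r] = 0.489053, running G = 5.493616
t=6: π = [0.3571, 0.2180, 0.2256, 0.1992], E[r] = 1.4925, γ^t·E[r] = 0.391244, running G = 5.884860

G = 5.8849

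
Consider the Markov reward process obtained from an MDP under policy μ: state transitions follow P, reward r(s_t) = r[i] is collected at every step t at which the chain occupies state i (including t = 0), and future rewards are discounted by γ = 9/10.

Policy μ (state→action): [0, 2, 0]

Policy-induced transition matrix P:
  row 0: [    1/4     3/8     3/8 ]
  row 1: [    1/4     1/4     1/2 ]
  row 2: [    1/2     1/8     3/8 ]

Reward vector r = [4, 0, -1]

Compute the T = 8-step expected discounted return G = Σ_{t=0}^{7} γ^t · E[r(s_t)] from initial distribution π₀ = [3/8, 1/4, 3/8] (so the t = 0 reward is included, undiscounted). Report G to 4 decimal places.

G = 5.7928

t=0: π = [0.3750, 0.2500, 0.3750], E[r] = 1.1250, γ^t·E[r] = 1.125000, running G = 1.125000
t=1: π = [0.3438, 0.2500, 0.4063], E[r] = 0.9688, γ^t·E[r] = 0.871875, running G = 1.996875
t=2: π = [0.3516, 0.2422, 0.4063], E[r] = 1.0000, γ^t·E[r] = 0.810000, running G = 2.806875
t=3: π = [0.3516, 0.2432, 0.4053], E[r] = 1.0010, γ^t·E[r] = 0.729712, running G = 3.536587
t=4: π = [0.3513, 0.2433, 0.4054], E[r] = 0.9999, γ^t·E[r] = 0.656020, running G = 4.192607
t=5: π = [0.3513, 0.2432, 0.4054], E[r] = 1.0000, γ^t·E[r] = 0.590481, running G = 4.783088
t=6: π = [0.3514, 0.2432, 0.4054], E[r] = 1.0000, γ^t·E[r] = 0.531444, running G = 5.314532
t=7: π = [0.3514, 0.2432, 0.4054], E[r] = 1.0000, γ^t·E[r] = 0.478297, running G = 5.792829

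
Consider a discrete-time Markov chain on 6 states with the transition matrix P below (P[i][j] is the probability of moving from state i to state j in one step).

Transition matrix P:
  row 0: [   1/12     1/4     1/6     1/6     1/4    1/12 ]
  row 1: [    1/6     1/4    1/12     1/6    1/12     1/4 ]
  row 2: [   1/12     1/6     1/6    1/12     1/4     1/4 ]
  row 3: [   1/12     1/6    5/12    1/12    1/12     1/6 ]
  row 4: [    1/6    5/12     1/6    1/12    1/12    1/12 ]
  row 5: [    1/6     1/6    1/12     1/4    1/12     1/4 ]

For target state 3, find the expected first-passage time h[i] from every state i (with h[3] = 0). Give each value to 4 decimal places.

First-step conditioning: h[3] = 0; for i ≠ 3, h[i] = 1 + Σ_k P[i][k]·h[k].
  h[0] = 1 + 1/12·h[0] + 1/4·h[1] + 1/6·h[2] + 1/4·h[4] + 1/12·h[5]
  h[1] = 1 + 1/6·h[0] + 1/4·h[1] + 1/12·h[2] + 1/12·h[4] + 1/4·h[5]
  h[2] = 1 + 1/12·h[0] + 1/6·h[1] + 1/6·h[2] + 1/4·h[4] + 1/4·h[5]
  h[4] = 1 + 1/6·h[0] + 5/12·h[1] + 1/6·h[2] + 1/12·h[4] + 1/12·h[5]
  h[5] = 1 + 1/6·h[0] + 1/6·h[1] + 1/12·h[2] + 1/12·h[4] + 1/4·h[5]
Solving the 5×5 linear system over states ≠ 3 gives exactly h = [127272/20063, 122688/20063, 135792/20063, 0, 135708/20063, 112464/20063] (h[3] = 0 is the target).

h = [6.3436, 6.1151, 6.7683, 0.0000, 6.7641, 5.6055]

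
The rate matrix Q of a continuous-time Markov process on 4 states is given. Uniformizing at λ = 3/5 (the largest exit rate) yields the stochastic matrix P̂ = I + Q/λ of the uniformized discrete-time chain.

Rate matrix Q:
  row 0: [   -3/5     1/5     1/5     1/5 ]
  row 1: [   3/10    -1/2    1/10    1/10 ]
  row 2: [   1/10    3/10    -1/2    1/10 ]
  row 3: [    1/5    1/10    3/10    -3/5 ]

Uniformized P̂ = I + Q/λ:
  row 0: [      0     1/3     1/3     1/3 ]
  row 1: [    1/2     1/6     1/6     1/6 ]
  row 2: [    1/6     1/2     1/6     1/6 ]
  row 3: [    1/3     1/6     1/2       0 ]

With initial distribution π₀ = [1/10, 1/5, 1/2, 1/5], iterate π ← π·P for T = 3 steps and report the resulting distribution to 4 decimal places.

t=0: π = [0.1000, 0.2000, 0.5000, 0.2000]
t=1: π = [0.2500, 0.3500, 0.2500, 0.1500]
t=2: π = [0.2667, 0.2917, 0.2583, 0.1833]
t=3: π = [0.2500, 0.2972, 0.2722, 0.1806]

π = [0.2500, 0.2972, 0.2722, 0.1806]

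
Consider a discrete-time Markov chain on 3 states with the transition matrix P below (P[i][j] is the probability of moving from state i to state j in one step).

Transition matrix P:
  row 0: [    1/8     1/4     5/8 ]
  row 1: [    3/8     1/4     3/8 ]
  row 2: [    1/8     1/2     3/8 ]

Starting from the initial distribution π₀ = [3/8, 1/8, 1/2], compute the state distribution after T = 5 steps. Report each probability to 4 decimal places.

π = [0.2144, 0.3573, 0.4283]

t=0: π = [0.3750, 0.1250, 0.5000]
t=1: π = [0.1563, 0.3750, 0.4688]
t=2: π = [0.2188, 0.3672, 0.4141]
t=3: π = [0.2168, 0.3535, 0.4297]
t=4: π = [0.2134, 0.3574, 0.4292]
t=5: π = [0.2144, 0.3573, 0.4283]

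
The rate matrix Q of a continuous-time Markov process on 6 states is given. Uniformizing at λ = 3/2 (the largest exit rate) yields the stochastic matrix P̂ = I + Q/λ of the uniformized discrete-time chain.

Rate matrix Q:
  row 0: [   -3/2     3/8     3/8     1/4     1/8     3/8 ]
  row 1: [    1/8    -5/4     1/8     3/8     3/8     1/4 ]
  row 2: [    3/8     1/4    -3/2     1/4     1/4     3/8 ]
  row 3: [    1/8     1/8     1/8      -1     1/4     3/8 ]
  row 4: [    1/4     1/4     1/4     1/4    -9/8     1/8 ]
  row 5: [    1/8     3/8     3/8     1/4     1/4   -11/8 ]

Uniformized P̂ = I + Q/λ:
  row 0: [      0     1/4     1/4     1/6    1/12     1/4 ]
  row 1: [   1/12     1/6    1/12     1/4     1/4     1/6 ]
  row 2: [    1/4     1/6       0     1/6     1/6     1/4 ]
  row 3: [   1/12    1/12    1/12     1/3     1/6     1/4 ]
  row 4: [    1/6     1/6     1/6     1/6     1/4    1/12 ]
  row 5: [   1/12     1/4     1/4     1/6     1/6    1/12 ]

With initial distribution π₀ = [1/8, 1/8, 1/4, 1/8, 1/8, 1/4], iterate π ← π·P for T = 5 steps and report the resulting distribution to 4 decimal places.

t=0: π = [0.1250, 0.1250, 0.2500, 0.1250, 0.1250, 0.2500]
t=1: π = [0.1250, 0.1875, 0.1354, 0.1979, 0.1771, 0.1771]
t=2: π = [0.1102, 0.1753, 0.1372, 0.2153, 0.1866, 0.1753]
t=3: π = [0.1126, 0.1725, 0.1351, 0.2172, 0.1876, 0.1751]
t=4: π = [0.1121, 0.1725, 0.1357, 0.2172, 0.1873, 0.1752]
t=5: π = [0.1122, 0.1725, 0.1355, 0.2173, 0.1873, 0.1752]

π = [0.1122, 0.1725, 0.1355, 0.2173, 0.1873, 0.1752]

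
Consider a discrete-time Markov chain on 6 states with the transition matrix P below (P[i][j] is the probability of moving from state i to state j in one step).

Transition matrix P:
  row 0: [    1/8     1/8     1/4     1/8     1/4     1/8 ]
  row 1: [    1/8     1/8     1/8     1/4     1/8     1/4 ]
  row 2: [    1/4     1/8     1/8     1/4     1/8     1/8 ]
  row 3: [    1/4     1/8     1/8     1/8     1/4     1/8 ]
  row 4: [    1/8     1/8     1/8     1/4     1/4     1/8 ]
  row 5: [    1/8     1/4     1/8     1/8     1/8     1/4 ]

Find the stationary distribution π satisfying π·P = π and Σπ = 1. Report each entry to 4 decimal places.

π = [0.1664, 0.1455, 0.1458, 0.1855, 0.1931, 0.1636]

Balance equations π_j = Σ_i π_i·P[i][j]:
  π_0 = 1/8·π_0 + 1/8·π_1 + 1/4·π_2 + 1/4·π_3 + 1/8·π_4 + 1/8·π_5
  π_1 = 1/8·π_0 + 1/8·π_1 + 1/8·π_2 + 1/8·π_3 + 1/8·π_4 + 1/4·π_5
  π_2 = 1/4·π_0 + 1/8·π_1 + 1/8·π_2 + 1/8·π_3 + 1/8·π_4 + 1/8·π_5
  π_3 = 1/8·π_0 + 1/4·π_1 + 1/4·π_2 + 1/8·π_3 + 1/4·π_4 + 1/8·π_5
  π_4 = 1/4·π_0 + 1/8·π_1 + 1/8·π_2 + 1/4·π_3 + 1/4·π_4 + 1/8·π_5
  normalize: π_0 + π_1 + π_2 + π_3 + π_4 + π_5 = 1
Solving the linear system gives exactly π = [5263/31625, 8/55, 4611/31625, 5868/31625, 6108/31625, 9/55].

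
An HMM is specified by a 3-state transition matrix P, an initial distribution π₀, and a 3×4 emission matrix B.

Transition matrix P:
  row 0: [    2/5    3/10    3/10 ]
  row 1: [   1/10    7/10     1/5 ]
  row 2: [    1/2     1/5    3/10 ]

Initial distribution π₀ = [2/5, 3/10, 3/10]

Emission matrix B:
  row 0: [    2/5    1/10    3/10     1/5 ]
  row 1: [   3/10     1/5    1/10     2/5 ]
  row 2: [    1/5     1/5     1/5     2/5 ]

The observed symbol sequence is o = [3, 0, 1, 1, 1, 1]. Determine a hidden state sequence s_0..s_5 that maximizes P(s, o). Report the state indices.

path = [1, 1, 1, 1, 1, 1]

t=0: δ = [8.000e-02, 1.200e-01, 1.200e-01]  (obs o_0=3)
t=1: δ = [2.400e-02, 2.520e-02, 7.200e-03]  ψ = [2, 1, 2]  (obs o_1=0)
t=2: δ = [9.600e-04, 3.528e-03, 1.440e-03]  ψ = [0, 1, 0]  (obs o_2=1)
t=3: δ = [7.200e-05, 4.939e-04, 1.411e-04]  ψ = [2, 1, 1]  (obs o_3=1)
t=4: δ = [7.056e-06, 6.915e-05, 1.976e-05]  ψ = [2, 1, 1]  (obs o_4=1)
t=5: δ = [9.878e-07, 9.681e-06, 2.766e-06]  ψ = [2, 1, 1]  (obs o_5=1)
backtrack: best end state = 1; path = [1, 1, 1, 1, 1, 1]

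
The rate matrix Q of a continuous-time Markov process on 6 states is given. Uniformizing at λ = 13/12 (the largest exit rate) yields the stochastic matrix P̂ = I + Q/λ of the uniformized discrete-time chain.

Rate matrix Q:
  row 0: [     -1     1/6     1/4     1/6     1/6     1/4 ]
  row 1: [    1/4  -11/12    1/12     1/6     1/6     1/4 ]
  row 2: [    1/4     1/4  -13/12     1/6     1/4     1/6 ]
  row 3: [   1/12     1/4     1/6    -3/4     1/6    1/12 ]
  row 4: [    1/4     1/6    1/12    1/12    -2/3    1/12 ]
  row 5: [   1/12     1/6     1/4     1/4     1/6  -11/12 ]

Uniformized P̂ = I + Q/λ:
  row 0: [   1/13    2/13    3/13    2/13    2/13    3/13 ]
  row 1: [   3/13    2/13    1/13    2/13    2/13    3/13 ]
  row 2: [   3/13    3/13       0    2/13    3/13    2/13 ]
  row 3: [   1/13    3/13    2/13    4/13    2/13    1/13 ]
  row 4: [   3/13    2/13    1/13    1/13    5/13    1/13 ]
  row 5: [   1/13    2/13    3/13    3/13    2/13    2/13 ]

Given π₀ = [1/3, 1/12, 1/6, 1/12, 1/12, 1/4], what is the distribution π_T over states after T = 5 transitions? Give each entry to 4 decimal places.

t=0: π = [0.3333, 0.0833, 0.1667, 0.0833, 0.0833, 0.2500]
t=1: π = [0.1282, 0.1731, 0.1603, 0.1795, 0.1859, 0.1731]
t=2: π = [0.1568, 0.1800, 0.1248, 0.1805, 0.2091, 0.1489]
t=3: π = [0.1560, 0.1773, 0.1282, 0.1770, 0.2117, 0.1498]
t=4: π = [0.1565, 0.1773, 0.1277, 0.1763, 0.2126, 0.1496]
t=5: π = [0.1566, 0.1772, 0.1278, 0.1761, 0.2127, 0.1496]

π = [0.1566, 0.1772, 0.1278, 0.1761, 0.2127, 0.1496]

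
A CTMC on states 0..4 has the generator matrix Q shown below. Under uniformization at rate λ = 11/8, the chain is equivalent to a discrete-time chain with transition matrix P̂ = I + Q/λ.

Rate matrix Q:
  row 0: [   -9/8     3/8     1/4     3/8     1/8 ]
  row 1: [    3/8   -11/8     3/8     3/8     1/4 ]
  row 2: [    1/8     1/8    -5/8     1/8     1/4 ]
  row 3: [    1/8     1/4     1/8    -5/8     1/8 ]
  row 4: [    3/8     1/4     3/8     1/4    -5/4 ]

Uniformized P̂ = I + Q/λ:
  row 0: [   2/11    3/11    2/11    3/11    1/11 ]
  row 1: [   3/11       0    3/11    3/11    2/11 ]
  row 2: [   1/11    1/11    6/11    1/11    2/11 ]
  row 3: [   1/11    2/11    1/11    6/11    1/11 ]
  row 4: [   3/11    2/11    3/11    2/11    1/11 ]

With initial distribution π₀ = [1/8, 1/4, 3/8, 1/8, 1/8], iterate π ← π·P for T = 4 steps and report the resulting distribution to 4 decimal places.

t=0: π = [0.1250, 0.2500, 0.3750, 0.1250, 0.1250]
t=1: π = [0.1705, 0.1136, 0.3409, 0.2273, 0.1477]
t=2: π = [0.1539, 0.1457, 0.3089, 0.2593, 0.1322]
t=3: π = [0.1554, 0.1412, 0.2958, 0.2753, 0.1322]
t=4: π = [0.1548, 0.1434, 0.2892, 0.2820, 0.1306]

π = [0.1548, 0.1434, 0.2892, 0.2820, 0.1306]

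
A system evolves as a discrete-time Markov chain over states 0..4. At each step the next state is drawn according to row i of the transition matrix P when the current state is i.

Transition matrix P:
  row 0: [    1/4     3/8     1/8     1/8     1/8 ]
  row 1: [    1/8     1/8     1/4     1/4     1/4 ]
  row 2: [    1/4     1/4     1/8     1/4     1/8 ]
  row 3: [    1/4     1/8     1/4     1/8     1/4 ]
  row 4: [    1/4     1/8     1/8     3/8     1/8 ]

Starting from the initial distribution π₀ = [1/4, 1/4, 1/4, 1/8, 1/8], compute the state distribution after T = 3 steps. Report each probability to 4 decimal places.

π = [0.2249, 0.2031, 0.1772, 0.2175, 0.1772]

t=0: π = [0.2500, 0.2500, 0.2500, 0.1250, 0.1250]
t=1: π = [0.2188, 0.2188, 0.1719, 0.2188, 0.1719]
t=2: π = [0.2227, 0.2012, 0.1797, 0.2168, 0.1797]
t=3: π = [0.2249, 0.2031, 0.1772, 0.2175, 0.1772]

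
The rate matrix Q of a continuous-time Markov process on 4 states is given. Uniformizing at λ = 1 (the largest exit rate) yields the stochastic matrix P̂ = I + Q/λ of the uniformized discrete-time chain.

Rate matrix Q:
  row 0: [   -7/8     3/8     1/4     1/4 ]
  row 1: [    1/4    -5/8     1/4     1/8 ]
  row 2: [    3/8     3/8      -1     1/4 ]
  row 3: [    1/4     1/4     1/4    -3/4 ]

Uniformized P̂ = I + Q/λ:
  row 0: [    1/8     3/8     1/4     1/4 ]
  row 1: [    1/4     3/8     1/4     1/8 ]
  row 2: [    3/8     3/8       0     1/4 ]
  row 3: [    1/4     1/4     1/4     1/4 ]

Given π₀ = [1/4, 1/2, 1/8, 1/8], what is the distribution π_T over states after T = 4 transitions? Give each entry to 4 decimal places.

π = [0.2447, 0.3492, 0.1997, 0.2063]

t=0: π = [0.2500, 0.5000, 0.1250, 0.1250]
t=1: π = [0.2344, 0.3594, 0.2188, 0.1875]
t=2: π = [0.2480, 0.3516, 0.1953, 0.2051]
t=3: π = [0.2434, 0.3494, 0.2012, 0.2061]
t=4: π = [0.2447, 0.3492, 0.1997, 0.2063]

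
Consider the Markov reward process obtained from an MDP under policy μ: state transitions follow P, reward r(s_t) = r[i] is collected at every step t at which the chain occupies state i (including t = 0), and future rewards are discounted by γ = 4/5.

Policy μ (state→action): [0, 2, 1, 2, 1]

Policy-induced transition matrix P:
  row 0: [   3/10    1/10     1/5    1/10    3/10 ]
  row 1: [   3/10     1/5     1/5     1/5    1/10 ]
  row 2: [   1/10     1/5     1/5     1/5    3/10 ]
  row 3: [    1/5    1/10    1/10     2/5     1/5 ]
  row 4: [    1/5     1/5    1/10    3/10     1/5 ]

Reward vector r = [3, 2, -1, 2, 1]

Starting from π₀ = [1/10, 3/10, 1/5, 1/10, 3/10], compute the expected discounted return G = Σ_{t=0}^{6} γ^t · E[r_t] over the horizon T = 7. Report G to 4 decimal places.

G = 5.7438

t=0: π = [0.1000, 0.3000, 0.2000, 0.1000, 0.3000], E[r] = 1.2000, γ^t·E[r] = 1.200000, running G = 1.200000
t=1: π = [0.2200, 0.1800, 0.1600, 0.2400, 0.2000], E[r] = 1.5400, γ^t·E[r] = 1.232000, running G = 2.432000
t=2: π = [0.2240, 0.1540, 0.1560, 0.2460, 0.2200], E[r] = 1.5360, γ^t·E[r] = 0.983040, running G = 3.415040
t=3: π = [0.2222, 0.1530, 0.1534, 0.2488, 0.2226], E[r] = 1.5394, γ^t·E[r] = 0.788173, running G = 4.203213
t=4: π = [0.2222, 0.1529, 0.1529, 0.2498, 0.2223], E[r] = 1.5413, γ^t·E[r] = 0.631333, running G = 4.834546
t=5: π = [0.2222, 0.1528, 0.1528, 0.2500, 0.2222], E[r] = 1.5416, γ^t·E[r] = 0.505160, running G = 5.339706
t=6: π = [0.2222, 0.1528, 0.1528, 0.2500, 0.2222], E[r] = 1.5417, γ^t·E[r] = 0.404136, running G = 5.743842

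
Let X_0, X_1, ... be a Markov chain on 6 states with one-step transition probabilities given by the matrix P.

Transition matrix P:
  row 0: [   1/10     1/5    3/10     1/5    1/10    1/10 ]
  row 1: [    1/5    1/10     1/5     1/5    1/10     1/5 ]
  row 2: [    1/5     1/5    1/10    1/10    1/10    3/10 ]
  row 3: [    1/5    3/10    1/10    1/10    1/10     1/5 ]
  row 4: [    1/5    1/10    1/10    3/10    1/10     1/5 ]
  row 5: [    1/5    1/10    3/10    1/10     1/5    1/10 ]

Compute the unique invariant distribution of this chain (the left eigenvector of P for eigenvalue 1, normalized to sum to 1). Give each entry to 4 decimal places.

Balance equations π_j = Σ_i π_i·P[i][j]:
  π_0 = 1/10·π_0 + 1/5·π_1 + 1/5·π_2 + 1/5·π_3 + 1/5·π_4 + 1/5·π_5
  π_1 = 1/5·π_0 + 1/10·π_1 + 1/5·π_2 + 3/10·π_3 + 1/10·π_4 + 1/10·π_5
  π_2 = 3/10·π_0 + 1/5·π_1 + 1/10·π_2 + 1/10·π_3 + 1/10·π_4 + 3/10·π_5
  π_3 = 1/5·π_0 + 1/5·π_1 + 1/10·π_2 + 1/10·π_3 + 3/10·π_4 + 1/10·π_5
  π_4 = 1/10·π_0 + 1/10·π_1 + 1/10·π_2 + 1/10·π_3 + 1/10·π_4 + 1/5·π_5
  normalize: π_0 + π_1 + π_2 + π_3 + π_4 + π_5 = 1
Solving the linear system gives exactly π = [2/11, 2027/12001, 6832/36003, 1039/6546, 8515/72006, 6572/36003].

π = [0.1818, 0.1689, 0.1898, 0.1587, 0.1183, 0.1825]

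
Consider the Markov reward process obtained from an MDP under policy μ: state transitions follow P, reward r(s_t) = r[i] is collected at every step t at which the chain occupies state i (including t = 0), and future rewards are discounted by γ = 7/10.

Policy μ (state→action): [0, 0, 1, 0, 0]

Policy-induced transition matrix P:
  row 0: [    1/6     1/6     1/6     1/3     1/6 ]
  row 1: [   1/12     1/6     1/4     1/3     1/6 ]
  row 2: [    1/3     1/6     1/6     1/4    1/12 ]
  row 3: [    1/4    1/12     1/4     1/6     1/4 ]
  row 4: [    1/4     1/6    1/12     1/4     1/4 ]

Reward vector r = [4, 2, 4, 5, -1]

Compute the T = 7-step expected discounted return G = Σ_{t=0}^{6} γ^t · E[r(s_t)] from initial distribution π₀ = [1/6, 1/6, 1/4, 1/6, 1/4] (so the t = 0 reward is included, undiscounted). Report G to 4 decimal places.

t=0: π = [0.1667, 0.1667, 0.2500, 0.1667, 0.2500], E[r] = 2.5833, γ^t·E[r] = 2.583333, running G = 2.583333
t=1: π = [0.2292, 0.1528, 0.1736, 0.2639, 0.1806], E[r] = 3.0556, γ^t·E[r] = 2.138889, running G = 4.722222
t=2: π = [0.2199, 0.1447, 0.1863, 0.2598, 0.1892], E[r] = 3.0243, γ^t·E[r] = 1.481910, running G = 6.204132
t=3: π = [0.2231, 0.1450, 0.1846, 0.2587, 0.1886], E[r] = 3.0259, γ^t·E[r] = 1.037883, running G = 7.242015
t=4: π = [0.2226, 0.1451, 0.1846, 0.2591, 0.1886], E[r] = 3.0261, γ^t·E[r] = 0.726571, running G = 7.968586
t=5: π = [0.2226, 0.1451, 0.1846, 0.2591, 0.1886], E[r] = 3.0260, γ^t·E[r] = 0.508573, running G = 8.477158
t=6: π = [0.2227, 0.1451, 0.1846, 0.2591, 0.1886], E[r] = 3.0260, γ^t·E[r] = 0.356004, running G = 8.833162

G = 8.8332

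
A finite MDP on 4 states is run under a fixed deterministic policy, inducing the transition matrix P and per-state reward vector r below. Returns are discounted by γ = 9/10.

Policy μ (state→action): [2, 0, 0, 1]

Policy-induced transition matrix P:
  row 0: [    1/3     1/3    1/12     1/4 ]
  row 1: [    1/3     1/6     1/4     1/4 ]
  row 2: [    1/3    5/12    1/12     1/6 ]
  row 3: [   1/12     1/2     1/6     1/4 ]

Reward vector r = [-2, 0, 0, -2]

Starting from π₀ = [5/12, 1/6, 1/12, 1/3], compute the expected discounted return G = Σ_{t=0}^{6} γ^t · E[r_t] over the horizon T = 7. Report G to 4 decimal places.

G = -5.7761

t=0: π = [0.4167, 0.1667, 0.0833, 0.3333], E[r] = -1.5000, γ^t·E[r] = -1.500000, running G = -1.500000
t=1: π = [0.2500, 0.3681, 0.1389, 0.2431], E[r] = -0.9861, γ^t·E[r] = -0.887500, running G = -2.387500
t=2: π = [0.2726, 0.3241, 0.1649, 0.2384], E[r] = -1.0220, γ^t·E[r] = -0.827813, running G = -3.215313
t=3: π = [0.2737, 0.3328, 0.1572, 0.2363], E[r] = -1.0200, γ^t·E[r] = -0.743555, running G = -3.958867
t=4: π = [0.2743, 0.3303, 0.1585, 0.2369], E[r] = -1.0223, γ^t·E[r] = -0.670755, running G = -4.629622
t=5: π = [0.2741, 0.3310, 0.1581, 0.2368], E[r] = -1.0218, γ^t·E[r] = -0.603364, running G = -5.232986
t=6: π = [0.2741, 0.3308, 0.1582, 0.2368], E[r] = -1.0219, γ^t·E[r] = -0.543088, running G = -5.776074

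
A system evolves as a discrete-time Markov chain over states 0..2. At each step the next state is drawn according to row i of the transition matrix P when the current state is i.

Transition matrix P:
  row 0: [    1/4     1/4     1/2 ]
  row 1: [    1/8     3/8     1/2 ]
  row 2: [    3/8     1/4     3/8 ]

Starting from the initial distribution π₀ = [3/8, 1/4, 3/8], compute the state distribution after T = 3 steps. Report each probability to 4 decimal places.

t=0: π = [0.3750, 0.2500, 0.3750]
t=1: π = [0.2656, 0.2813, 0.4531]
t=2: π = [0.2715, 0.2852, 0.4434]
t=3: π = [0.2698, 0.2856, 0.4446]

π = [0.2698, 0.2856, 0.4446]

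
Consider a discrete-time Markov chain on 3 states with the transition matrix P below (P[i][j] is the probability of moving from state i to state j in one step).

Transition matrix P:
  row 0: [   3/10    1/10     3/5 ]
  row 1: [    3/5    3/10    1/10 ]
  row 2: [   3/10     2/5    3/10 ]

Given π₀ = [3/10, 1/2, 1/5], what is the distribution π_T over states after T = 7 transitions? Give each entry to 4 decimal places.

t=0: π = [0.3000, 0.5000, 0.2000]
t=1: π = [0.4500, 0.2600, 0.2900]
t=2: π = [0.3780, 0.2390, 0.3830]
t=3: π = [0.3717, 0.2627, 0.3656]
t=4: π = [0.3788, 0.2622, 0.3590]
t=5: π = [0.3787, 0.2601, 0.3612]
t=6: π = [0.3780, 0.2604, 0.3616]
t=7: π = [0.3781, 0.2605, 0.3613]

π = [0.3781, 0.2605, 0.3613]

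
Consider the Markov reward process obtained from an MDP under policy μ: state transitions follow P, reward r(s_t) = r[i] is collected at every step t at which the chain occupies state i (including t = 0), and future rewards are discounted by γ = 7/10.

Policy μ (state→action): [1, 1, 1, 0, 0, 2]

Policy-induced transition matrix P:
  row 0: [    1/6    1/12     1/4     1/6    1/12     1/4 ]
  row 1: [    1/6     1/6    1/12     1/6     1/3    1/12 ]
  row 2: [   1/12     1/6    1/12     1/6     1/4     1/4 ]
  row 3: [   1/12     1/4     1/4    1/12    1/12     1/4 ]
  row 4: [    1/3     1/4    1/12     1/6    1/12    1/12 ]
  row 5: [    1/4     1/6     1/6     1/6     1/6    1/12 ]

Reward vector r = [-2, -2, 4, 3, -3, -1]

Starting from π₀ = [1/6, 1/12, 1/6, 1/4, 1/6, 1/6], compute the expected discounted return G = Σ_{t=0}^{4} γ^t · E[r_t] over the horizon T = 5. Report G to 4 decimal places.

t=0: π = [0.1667, 0.0833, 0.1667, 0.2500, 0.1667, 0.1667], E[r] = 0.2500, γ^t·E[r] = 0.250000, running G = 0.250000
t=1: π = [0.1736, 0.1875, 0.1667, 0.1458, 0.1458, 0.1806], E[r] = -0.2361, γ^t·E[r] = -0.165278, running G = 0.084722
t=2: π = [0.1800, 0.1765, 0.1516, 0.1545, 0.1730, 0.1644], E[r] = -0.3264, γ^t·E[r] = -0.159931, running G = -0.075208
t=3: π = [0.1837, 0.1790, 0.1528, 0.1538, 0.1664, 0.1644], E[r] = -0.3165, γ^t·E[r] = -0.108544, running G = -0.183752
t=4: π = [0.1826, 0.1780, 0.1533, 0.1539, 0.1672, 0.1650], E[r] = -0.3133, γ^t·E[r] = -0.075218, running G = -0.258971

G = -0.2590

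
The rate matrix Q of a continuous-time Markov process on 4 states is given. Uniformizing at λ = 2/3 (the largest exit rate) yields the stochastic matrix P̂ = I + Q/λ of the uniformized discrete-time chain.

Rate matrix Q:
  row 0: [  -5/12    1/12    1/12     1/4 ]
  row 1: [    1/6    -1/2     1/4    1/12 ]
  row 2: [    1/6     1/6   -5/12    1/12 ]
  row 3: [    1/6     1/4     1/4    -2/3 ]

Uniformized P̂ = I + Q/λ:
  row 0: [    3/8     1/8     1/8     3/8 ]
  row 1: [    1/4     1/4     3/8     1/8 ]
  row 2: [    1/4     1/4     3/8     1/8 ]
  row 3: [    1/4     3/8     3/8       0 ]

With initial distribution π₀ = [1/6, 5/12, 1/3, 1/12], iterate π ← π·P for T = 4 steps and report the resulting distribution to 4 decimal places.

t=0: π = [0.1667, 0.4167, 0.3333, 0.0833]
t=1: π = [0.2708, 0.2396, 0.3333, 0.1563]
t=2: π = [0.2839, 0.2357, 0.3073, 0.1732]
t=3: π = [0.2855, 0.2362, 0.3040, 0.1743]
t=4: π = [0.2857, 0.2361, 0.3036, 0.1746]

π = [0.2857, 0.2361, 0.3036, 0.1746]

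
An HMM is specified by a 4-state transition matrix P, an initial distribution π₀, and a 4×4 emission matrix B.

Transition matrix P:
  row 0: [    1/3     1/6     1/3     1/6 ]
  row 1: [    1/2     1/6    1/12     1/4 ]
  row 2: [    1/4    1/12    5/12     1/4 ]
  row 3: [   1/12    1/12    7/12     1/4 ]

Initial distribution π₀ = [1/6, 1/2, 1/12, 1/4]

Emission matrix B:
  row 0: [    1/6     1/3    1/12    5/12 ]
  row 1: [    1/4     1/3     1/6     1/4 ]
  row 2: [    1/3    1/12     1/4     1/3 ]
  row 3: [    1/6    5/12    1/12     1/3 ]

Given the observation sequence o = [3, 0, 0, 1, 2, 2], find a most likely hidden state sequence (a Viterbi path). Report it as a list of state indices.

t=0: δ = [6.944e-02, 1.250e-01, 2.778e-02, 8.333e-02]  (obs o_0=3)
t=1: δ = [1.042e-02, 5.208e-03, 1.620e-02, 5.208e-03]  ψ = [1, 1, 3, 1]  (obs o_1=0)
t=2: δ = [6.752e-04, 4.340e-04, 2.251e-03, 6.752e-04]  ψ = [2, 0, 2, 2]  (obs o_2=0)
t=3: δ = [1.875e-04, 6.251e-05, 7.814e-05, 2.344e-04]  ψ = [2, 2, 2, 2]  (obs o_3=1)
t=4: δ = [5.210e-06, 5.210e-06, 3.419e-05, 4.884e-06]  ψ = [0, 0, 3, 3]  (obs o_4=2)
t=5: δ = [7.122e-07, 4.748e-07, 3.561e-06, 7.122e-07]  ψ = [2, 2, 2, 2]  (obs o_5=2)
backtrack: best end state = 2; path = [3, 2, 2, 3, 2, 2]

path = [3, 2, 2, 3, 2, 2]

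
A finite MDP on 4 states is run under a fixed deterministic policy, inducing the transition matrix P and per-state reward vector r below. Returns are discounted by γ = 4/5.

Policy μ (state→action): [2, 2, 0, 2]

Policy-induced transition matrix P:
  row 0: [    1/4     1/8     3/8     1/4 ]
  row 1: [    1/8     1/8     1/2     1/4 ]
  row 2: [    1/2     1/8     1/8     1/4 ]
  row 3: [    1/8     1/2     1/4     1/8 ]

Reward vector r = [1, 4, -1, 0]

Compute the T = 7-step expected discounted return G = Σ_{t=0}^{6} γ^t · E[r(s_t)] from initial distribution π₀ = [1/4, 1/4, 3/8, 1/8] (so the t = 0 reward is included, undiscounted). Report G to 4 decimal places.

t=0: π = [0.2500, 0.2500, 0.3750, 0.1250], E[r] = 0.8750, γ^t·E[r] = 0.875000, running G = 0.875000
t=1: π = [0.2969, 0.1719, 0.2969, 0.2344], E[r] = 0.6875, γ^t·E[r] = 0.550000, running G = 1.425000
t=2: π = [0.2734, 0.2129, 0.2930, 0.2207], E[r] = 0.8320, γ^t·E[r] = 0.532500, running G = 1.957500
t=3: π = [0.2690, 0.2078, 0.3008, 0.2224], E[r] = 0.7993, γ^t·E[r] = 0.409250, running G = 2.366750
t=4: π = [0.2714, 0.2084, 0.2980, 0.2222], E[r] = 0.8071, γ^t·E[r] = 0.330575, running G = 2.697325
t=5: π = [0.2707, 0.2083, 0.2988, 0.2222], E[r] = 0.8052, γ^t·E[r] = 0.263843, running G = 2.961168
t=6: π = [0.2709, 0.2083, 0.2986, 0.2222], E[r] = 0.8056, γ^t·E[r] = 0.211196, running G = 3.172363

G = 3.1724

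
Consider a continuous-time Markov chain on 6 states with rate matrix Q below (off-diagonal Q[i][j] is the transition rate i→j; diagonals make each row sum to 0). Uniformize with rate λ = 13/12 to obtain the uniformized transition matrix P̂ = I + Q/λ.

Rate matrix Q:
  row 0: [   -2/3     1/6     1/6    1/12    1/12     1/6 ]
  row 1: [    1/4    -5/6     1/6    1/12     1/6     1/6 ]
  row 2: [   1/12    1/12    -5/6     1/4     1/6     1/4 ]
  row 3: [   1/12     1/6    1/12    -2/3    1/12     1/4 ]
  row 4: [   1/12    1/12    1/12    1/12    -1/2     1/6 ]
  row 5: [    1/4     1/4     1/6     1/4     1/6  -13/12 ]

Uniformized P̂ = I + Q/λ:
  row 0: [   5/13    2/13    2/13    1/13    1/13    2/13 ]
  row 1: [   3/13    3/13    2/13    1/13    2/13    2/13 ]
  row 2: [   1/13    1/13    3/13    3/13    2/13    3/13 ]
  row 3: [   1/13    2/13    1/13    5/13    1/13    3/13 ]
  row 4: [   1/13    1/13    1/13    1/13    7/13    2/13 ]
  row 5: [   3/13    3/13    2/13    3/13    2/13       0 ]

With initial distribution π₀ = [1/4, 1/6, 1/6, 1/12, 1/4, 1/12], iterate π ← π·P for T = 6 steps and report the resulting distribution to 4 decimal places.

t=0: π = [0.2500, 0.1667, 0.1667, 0.0833, 0.2500, 0.0833]
t=1: π = [0.1923, 0.1410, 0.1410, 0.1410, 0.2244, 0.1603]
t=2: π = [0.1824, 0.1489, 0.1366, 0.1667, 0.2145, 0.1509]
t=3: π = [0.1792, 0.1499, 0.1350, 0.1724, 0.2095, 0.1540]
t=4: π = [0.1788, 0.1507, 0.1349, 0.1744, 0.2074, 0.1538]
t=5: π = [0.1788, 0.1509, 0.1348, 0.1750, 0.2064, 0.1540]
t=6: π = [0.1788, 0.1510, 0.1349, 0.1752, 0.2060, 0.1540]

π = [0.1788, 0.1510, 0.1349, 0.1752, 0.2060, 0.1540]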